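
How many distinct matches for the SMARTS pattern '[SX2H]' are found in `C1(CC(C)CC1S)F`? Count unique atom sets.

1

[SX2H] is the SMARTS for a thiol: an aliphatic sulfur with two connections, one being H.
Exactly one fragment in the molecule meets all constraints, giving 1 match.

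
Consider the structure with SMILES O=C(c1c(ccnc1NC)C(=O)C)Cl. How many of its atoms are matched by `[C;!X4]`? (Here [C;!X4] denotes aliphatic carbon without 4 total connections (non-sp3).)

2

Check the 14 heavy atoms by environment: 1× n (aromatic, X2) → no; 5× c (aromatic, X3) → no; 2× C (X3) → match; 2× O (X1) → no; 1× Cl (X1) → no; 1× N (X3) → no; 2× C (X4) → no.
That gives 2 matching atoms.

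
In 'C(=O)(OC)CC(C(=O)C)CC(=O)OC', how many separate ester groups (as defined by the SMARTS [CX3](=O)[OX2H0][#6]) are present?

2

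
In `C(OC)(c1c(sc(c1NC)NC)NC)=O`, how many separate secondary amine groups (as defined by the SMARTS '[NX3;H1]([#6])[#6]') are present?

3

[NX3;H1]([#6])[#6] is the SMARTS for a secondary amine: a trivalent nitrogen with one H, bonded to two carbons.
The molecule carries 3 separate instances of an N-methylamino group (-NHCH3) meeting every constraint; each maps to a distinct set of atoms, giving 3 matches.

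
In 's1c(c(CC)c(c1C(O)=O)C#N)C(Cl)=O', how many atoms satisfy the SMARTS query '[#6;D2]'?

2

Check the 15 heavy atoms by environment: 1× s (aromatic, D2) → no; 4× c (aromatic, D3) → no; 2× C (D3) → no; 3× O (D1) → no; 2× C (D2) → match; 1× N (D1) → no; 1× C (D1) → no; 1× Cl (D1) → no.
That gives 2 matching atoms.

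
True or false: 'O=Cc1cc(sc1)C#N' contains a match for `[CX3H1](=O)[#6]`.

True

The pattern [CX3H1](=O)[#6] describes an sp2 carbon with one H, double-bonded to O and single-bonded to carbon — an aldehyde.
The molecule carries an aldehyde (-CHO), whose atoms satisfy every constraint of the query, so the pattern matches.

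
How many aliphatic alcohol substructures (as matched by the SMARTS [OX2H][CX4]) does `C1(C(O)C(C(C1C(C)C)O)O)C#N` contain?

[OX2H][CX4] is the SMARTS for an aliphatic alcohol: a hydroxyl oxygen bound to an sp3 (X4) carbon.
The molecule carries 3 separate instances of a hydroxyl group (-OH) meeting every constraint; each maps to a distinct set of atoms, giving 3 matches.

3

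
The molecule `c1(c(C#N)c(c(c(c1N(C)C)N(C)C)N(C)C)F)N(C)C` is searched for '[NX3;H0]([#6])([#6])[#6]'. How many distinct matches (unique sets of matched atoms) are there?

4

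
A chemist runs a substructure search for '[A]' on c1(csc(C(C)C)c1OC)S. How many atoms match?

6

Check the 11 heavy atoms by environment: 1× s (aromatic) → no; 4× c (aromatic) → no; 1× O → match; 4× C → match; 1× S → match.
Summing the matching environments: 1 + 4 + 1 = 6 matching atoms.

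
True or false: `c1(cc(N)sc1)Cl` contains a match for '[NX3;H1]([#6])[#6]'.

The pattern [NX3;H1]([#6])[#6] describes a trivalent nitrogen with one H, bonded to two carbons — a secondary amine.
The closest candidate here is a primary amino group (-NH2), but the nitrogen has H2 and only one carbon neighbour. No other fragment satisfies the full query, so there is no match.

False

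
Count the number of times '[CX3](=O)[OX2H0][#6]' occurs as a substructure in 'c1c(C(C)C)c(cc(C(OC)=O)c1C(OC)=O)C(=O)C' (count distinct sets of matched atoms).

[CX3](=O)[OX2H0][#6] is the SMARTS for an ester: a carbonyl carbon bonded to an oxygen that is itself bonded to carbon (no H on that O).
The molecule carries 2 separate instances of a methyl-ester group (-C(=O)OCH3) meeting every constraint; each maps to a distinct set of atoms, giving 2 matches.

2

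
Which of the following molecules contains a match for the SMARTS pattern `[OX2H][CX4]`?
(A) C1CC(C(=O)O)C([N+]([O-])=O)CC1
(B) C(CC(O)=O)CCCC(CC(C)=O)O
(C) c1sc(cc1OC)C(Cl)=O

B

[OX2H][CX4] describes a hydroxyl oxygen bound to an sp3 (X4) carbon (an aliphatic alcohol).
(A) has a carboxylic acid group (-C(=O)OH) but the -OH is on a CX3 carbonyl carbon, not a CX4 carbon.
(B) contains a hydroxyl group (-OH), which satisfies every atom and bond constraint.
(C) has a methoxy ether (-OCH3) but the oxygen has H0 (ether), not H1.
So the answer is (B).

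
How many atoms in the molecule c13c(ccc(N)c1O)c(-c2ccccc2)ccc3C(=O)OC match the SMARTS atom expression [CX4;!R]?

The query [CX4;!R] means: aliphatic carbon with four total connections, not in a ring.
Check the 22 heavy atoms by environment: 16× c (aromatic, X3, in 6-ring) → no; 1× C (X3, acyclic) → no; 1× O (X1, acyclic) → no; 2× O (X2, acyclic) → no; 1× C (X4, acyclic) → match; 1× N (X3, acyclic) → no.
That gives 1 matching atom.

1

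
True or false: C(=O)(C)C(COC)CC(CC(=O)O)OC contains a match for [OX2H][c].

False

The pattern [OX2H][c] describes a hydroxyl oxygen attached to an aromatic carbon — a phenol.
The closest candidate here is a methoxy ether (-OCH3), but the oxygen has H0, not H1. No other fragment satisfies the full query, so there is no match.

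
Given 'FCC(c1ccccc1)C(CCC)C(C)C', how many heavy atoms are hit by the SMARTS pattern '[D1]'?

4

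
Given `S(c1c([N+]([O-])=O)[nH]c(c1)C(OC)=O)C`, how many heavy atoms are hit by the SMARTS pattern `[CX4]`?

Check the 14 heavy atoms by environment: 1× n (aromatic, X3) → no; 4× c (aromatic, X3) → no; 1× N (charge +1, X3) → no; 1× O (charge -1, X1) → no; 2× O (X1) → no; 1× S (X2) → no; 2× C (X4) → match; 1× C (X3) → no; 1× O (X2) → no.
That gives 2 matching atoms.

2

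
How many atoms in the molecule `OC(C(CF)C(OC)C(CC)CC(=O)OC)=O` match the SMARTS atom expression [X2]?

3

The query [X2] means: any atom with exactly two total connections (bonds + H).
Check the 17 heavy atoms by environment: 9× C (X4) → no; 2× C (X3) → no; 2× O (X1) → no; 3× O (X2) → match; 1× F (X1) → no.
That gives 3 matching atoms.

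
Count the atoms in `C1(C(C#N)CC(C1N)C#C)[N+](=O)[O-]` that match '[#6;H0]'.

Check the 13 heavy atoms by environment: 5× C (H1) → no; 1× C (H2) → no; 2× C (H0) → match; 1× N (H0) → no; 1× N (charge +1, H0) → no; 1× O (charge -1, H0) → no; 1× O (H0) → no; 1× N (H2) → no.
That gives 2 matching atoms.

2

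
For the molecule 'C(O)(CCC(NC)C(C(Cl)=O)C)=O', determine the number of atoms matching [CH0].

2

Check the 13 heavy atoms by environment: 2× C (H3) → no; 2× C (H1) → no; 2× C (H2) → no; 2× C (H0) → match; 2× O (H0) → no; 1× O (H1) → no; 1× Cl (H0) → no; 1× N (H1) → no.
That gives 2 matching atoms.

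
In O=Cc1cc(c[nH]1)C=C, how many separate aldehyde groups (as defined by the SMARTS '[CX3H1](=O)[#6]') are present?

1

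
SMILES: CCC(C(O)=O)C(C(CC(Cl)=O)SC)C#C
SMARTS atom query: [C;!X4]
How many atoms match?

4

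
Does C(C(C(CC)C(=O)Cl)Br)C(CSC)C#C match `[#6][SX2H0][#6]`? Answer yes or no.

Yes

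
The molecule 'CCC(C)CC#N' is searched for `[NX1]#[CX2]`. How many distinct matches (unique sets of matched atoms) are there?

1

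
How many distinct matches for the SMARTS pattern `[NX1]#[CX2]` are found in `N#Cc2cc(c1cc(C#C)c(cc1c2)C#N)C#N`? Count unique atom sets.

[NX1]#[CX2] is the SMARTS for a nitrile: a nitrogen triple-bonded to a two-connected carbon.
The molecule carries 3 separate instances of a nitrile (-C#N) meeting every constraint; each maps to a distinct set of atoms, giving 3 matches.

3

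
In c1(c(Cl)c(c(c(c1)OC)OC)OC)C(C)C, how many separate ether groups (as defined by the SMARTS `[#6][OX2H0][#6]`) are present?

[#6][OX2H0][#6] is the SMARTS for an ether: an aliphatic oxygen bridging two carbons with no H on the oxygen.
The molecule carries 3 separate instances of a methoxy ether (-OCH3) meeting every constraint; each maps to a distinct set of atoms, giving 3 matches.

3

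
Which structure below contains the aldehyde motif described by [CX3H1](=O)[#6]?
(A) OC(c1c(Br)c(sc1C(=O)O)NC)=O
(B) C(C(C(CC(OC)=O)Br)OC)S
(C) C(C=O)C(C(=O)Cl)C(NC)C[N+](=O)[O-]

C

[CX3H1](=O)[#6] describes an sp2 carbon with one H, double-bonded to O and single-bonded to carbon (an aldehyde).
(A) has a carboxylic acid group (-C(=O)OH) but the carbonyl carbon has H0 and is bonded to O, not H1.
(B) has a methyl-ester group (-C(=O)OCH3) but the carbonyl carbon has H0, not H1.
(C) contains an aldehyde (-CHO), which satisfies every atom and bond constraint.
So the answer is (C).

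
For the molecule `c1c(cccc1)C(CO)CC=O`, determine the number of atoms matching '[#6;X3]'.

7

The query [#6;X3] means: any carbon (aromatic or not) with three total connections.
Check the 12 heavy atoms by environment: 3× C (X4) → no; 6× c (aromatic, X3) → match; 1× O (X2) → no; 1× C (X3) → match; 1× O (X1) → no.
Summing the matching environments: 6 + 1 = 7 matching atoms.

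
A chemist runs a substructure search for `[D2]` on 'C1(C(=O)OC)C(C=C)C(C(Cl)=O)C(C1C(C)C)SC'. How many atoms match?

3

Check the 19 heavy atoms by environment: 8× C (D3) → no; 1× S (D2) → match; 5× C (D1) → no; 2× O (D1) → no; 1× O (D2) → match; 1× C (D2) → match; 1× Cl (D1) → no.
Summing the matching environments: 1 + 1 + 1 = 3 matching atoms.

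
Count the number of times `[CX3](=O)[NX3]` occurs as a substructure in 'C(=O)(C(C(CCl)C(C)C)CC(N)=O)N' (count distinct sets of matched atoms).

[CX3](=O)[NX3] is the SMARTS for an amide: a carbonyl carbon bonded to a trivalent nitrogen.
The molecule carries 2 separate instances of a primary amide (-C(=O)NH2) meeting every constraint; each maps to a distinct set of atoms, giving 2 matches.

2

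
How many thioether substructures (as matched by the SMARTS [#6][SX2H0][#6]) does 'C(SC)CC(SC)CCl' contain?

[#6][SX2H0][#6] is the SMARTS for a thioether: an aliphatic sulfur bridging two carbons with no H on the sulfur.
The molecule carries 2 separate instances of a methylthio ether (-SCH3) meeting every constraint; each maps to a distinct set of atoms, giving 2 matches.

2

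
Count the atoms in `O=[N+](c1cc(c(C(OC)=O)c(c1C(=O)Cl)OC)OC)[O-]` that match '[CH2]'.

0

Check the 20 heavy atoms by environment: 1× c (aromatic, H1) → no; 5× c (aromatic, H0) → no; 6× O (H0) → no; 3× C (H3) → no; 1× N (charge +1, H0) → no; 1× O (charge -1, H0) → no; 2× C (H0) → no; 1× Cl (H0) → no.
No environment satisfies the query, so 0 matching atoms.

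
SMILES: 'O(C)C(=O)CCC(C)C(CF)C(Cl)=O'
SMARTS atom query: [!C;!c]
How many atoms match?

Check the 14 heavy atoms by environment: 9× C → no; 3× O → match; 1× Cl → match; 1× F → match.
Summing the matching environments: 3 + 1 + 1 = 5 matching atoms.

5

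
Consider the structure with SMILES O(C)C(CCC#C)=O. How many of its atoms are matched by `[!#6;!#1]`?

2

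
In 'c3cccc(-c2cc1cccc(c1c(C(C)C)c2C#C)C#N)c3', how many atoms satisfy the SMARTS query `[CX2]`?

3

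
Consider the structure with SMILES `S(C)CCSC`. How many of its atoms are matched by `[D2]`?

The query [D2] means: atom with exactly two heavy-atom neighbours.
Check the 6 heavy atoms by environment: 2× C (D2) → match; 2× S (D2) → match; 2× C (D1) → no.
Summing the matching environments: 2 + 2 = 4 matching atoms.

4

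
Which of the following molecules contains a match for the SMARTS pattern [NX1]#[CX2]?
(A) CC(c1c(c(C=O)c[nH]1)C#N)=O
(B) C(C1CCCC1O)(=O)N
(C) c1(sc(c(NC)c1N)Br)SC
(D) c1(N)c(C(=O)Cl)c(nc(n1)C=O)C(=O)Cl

[NX1]#[CX2] describes a nitrogen triple-bonded to a two-connected carbon (a nitrile).
(A) contains a nitrile (-C#N), which satisfies every atom and bond constraint.
(B) has a primary amide (-C(=O)NH2) but the nitrogen is NX3, not NX1.
(C) has a primary amino group (-NH2) but the nitrogen is NX3 (three connections), not NX1 triple-bonded.
(D) has a primary amino group (-NH2) but the nitrogen is NX3 (three connections), not NX1 triple-bonded.
So the answer is (A).

A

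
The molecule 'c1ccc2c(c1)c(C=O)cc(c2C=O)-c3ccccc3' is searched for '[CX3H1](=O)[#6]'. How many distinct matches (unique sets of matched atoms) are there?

2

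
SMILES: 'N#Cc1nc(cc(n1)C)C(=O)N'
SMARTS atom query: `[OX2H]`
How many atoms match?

0

Check the 12 heavy atoms by environment: 2× n (aromatic, H0, X2) → no; 3× c (aromatic, H0, X3) → no; 1× c (aromatic, H1, X3) → no; 1× C (H0, X2) → no; 1× N (H0, X1) → no; 1× C (H0, X3) → no; 1× O (H0, X1) → no; 1× N (H2, X3) → no; 1× C (H3, X4) → no.
No environment satisfies the query, so 0 matching atoms.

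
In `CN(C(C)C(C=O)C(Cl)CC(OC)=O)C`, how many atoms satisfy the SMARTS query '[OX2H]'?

The query [OX2H] means: aliphatic oxygen with two connections, one of which is H — an -OH oxygen.
Check the 15 heavy atoms by environment: 1× C (H2, X4) → no; 3× C (H1, X4) → no; 4× C (H3, X4) → no; 1× C (H1, X3) → no; 2× O (H0, X1) → no; 1× N (H0, X3) → no; 1× C (H0, X3) → no; 1× O (H0, X2) → no; 1× Cl (H0, X1) → no.
No environment satisfies the query, so 0 matching atoms.

0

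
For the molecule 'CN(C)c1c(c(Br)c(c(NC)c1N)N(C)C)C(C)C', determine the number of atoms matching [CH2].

Check the 19 heavy atoms by environment: 6× c (aromatic, H0) → no; 1× Br (H0) → no; 2× N (H0) → no; 7× C (H3) → no; 1× N (H1) → no; 1× C (H1) → no; 1× N (H2) → no.
No environment satisfies the query, so 0 matching atoms.

0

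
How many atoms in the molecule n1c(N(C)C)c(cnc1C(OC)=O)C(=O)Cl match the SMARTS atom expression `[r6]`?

6

The query [r6] means: r6 matches atoms in a six-membered ring.
Check the 16 heavy atoms by environment: 2× n (aromatic, in 6-ring) → match; 4× c (aromatic, in 6-ring) → match; 5× C (acyclic) → no; 3× O (acyclic) → no; 1× Cl (acyclic) → no; 1× N (acyclic) → no.
Summing the matching environments: 2 + 4 = 6 matching atoms.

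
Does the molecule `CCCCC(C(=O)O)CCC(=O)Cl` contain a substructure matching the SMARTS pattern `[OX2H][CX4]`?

No

The pattern [OX2H][CX4] describes a hydroxyl oxygen bound to an sp3 (X4) carbon — an aliphatic alcohol.
The closest candidate here is a carboxylic acid group (-C(=O)OH), but the -OH is on a CX3 carbonyl carbon, not a CX4 carbon. No other fragment satisfies the full query, so there is no match.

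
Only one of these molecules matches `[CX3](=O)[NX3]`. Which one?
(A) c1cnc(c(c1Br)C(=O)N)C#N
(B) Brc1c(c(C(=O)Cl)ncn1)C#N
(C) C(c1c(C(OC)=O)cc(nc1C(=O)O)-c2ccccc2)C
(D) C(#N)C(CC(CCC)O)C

A

[CX3](=O)[NX3] describes a carbonyl carbon bonded to a trivalent nitrogen (an amide).
(A) contains a primary amide (-C(=O)NH2), which satisfies every atom and bond constraint.
(B) has a nitrile (-C#N) but the nitrile N is NX1 (triple-bonded), not NX3.
(C) has a methyl-ester group (-C(=O)OCH3) but the carbonyl is bonded to O, not to an NX3 nitrogen.
(D) has a nitrile (-C#N) but the nitrile N is NX1 (triple-bonded), not NX3.
So the answer is (A).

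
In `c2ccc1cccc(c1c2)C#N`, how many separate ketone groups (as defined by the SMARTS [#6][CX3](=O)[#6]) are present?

[#6][CX3](=O)[#6] is the SMARTS for a ketone: a carbonyl carbon (no H) flanked by two carbons.
No fragment in the molecule satisfies every constraint, giving 0 matches.

0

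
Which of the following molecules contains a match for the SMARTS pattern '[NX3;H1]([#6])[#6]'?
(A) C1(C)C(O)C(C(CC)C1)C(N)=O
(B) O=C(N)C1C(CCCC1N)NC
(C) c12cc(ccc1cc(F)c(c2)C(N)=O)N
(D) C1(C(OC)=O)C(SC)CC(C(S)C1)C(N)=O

B

[NX3;H1]([#6])[#6] describes a trivalent nitrogen with one H, bonded to two carbons (a secondary amine).
(A) has a primary amide (-C(=O)NH2) but the -C(=O)NH2 nitrogen has H2, not H1.
(B) contains an N-methylamino group (-NHCH3), which satisfies every atom and bond constraint.
(C) has a primary amino group (-NH2) but the nitrogen has H2 and only one carbon neighbour.
(D) has a primary amide (-C(=O)NH2) but the -C(=O)NH2 nitrogen has H2, not H1.
So the answer is (B).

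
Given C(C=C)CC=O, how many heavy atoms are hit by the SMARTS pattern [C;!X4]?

Check the 6 heavy atoms by environment: 2× C (X4) → no; 3× C (X3) → match; 1× O (X1) → no.
That gives 3 matching atoms.

3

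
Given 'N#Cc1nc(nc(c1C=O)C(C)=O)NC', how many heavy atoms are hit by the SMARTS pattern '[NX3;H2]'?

0

Check the 15 heavy atoms by environment: 2× n (aromatic, H0, X2) → no; 4× c (aromatic, H0, X3) → no; 1× N (H1, X3) → no; 2× C (H3, X4) → no; 1× C (H1, X3) → no; 2× O (H0, X1) → no; 1× C (H0, X3) → no; 1× C (H0, X2) → no; 1× N (H0, X1) → no.
No environment satisfies the query, so 0 matching atoms.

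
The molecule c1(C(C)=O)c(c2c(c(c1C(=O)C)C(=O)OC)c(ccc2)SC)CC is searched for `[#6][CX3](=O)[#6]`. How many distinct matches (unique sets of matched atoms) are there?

[#6][CX3](=O)[#6] is the SMARTS for a ketone: a carbonyl carbon (no H) flanked by two carbons.
The molecule carries 2 separate instances of an acetyl/ketone group (-C(=O)CH3) meeting every constraint; each maps to a distinct set of atoms, giving 2 matches.

2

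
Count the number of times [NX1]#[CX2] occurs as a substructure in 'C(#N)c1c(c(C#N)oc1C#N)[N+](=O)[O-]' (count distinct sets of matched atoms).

3

[NX1]#[CX2] is the SMARTS for a nitrile: a nitrogen triple-bonded to a two-connected carbon.
The molecule carries 3 separate instances of a nitrile (-C#N) meeting every constraint; each maps to a distinct set of atoms, giving 3 matches.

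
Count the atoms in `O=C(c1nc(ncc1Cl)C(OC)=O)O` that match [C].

The query [C] means: uppercase C matches aliphatic (non-aromatic) carbon only.
Check the 14 heavy atoms by environment: 2× n (aromatic) → no; 4× c (aromatic) → no; 1× Cl → no; 3× C → match; 4× O → no.
That gives 3 matching atoms.

3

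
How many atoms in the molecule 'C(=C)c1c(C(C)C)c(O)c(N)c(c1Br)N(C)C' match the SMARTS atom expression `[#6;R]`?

The query [#6;R] means: carbon that is part of a ring.
Check the 17 heavy atoms by environment: 6× c (aromatic, in 6-ring) → match; 1× Br (acyclic) → no; 2× N (acyclic) → no; 7× C (acyclic) → no; 1× O (acyclic) → no.
That gives 6 matching atoms.

6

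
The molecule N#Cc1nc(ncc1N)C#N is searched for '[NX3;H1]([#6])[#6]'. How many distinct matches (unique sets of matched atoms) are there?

[NX3;H1]([#6])[#6] is the SMARTS for a secondary amine: a trivalent nitrogen with one H, bonded to two carbons.
The molecule has a primary amino group (-NH2), but the nitrogen has H2 and only one carbon neighbour; nothing else fits, so there are 0 matches.

0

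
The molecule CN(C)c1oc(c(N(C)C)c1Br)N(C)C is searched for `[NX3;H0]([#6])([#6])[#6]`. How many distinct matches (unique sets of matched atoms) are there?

3

[NX3;H0]([#6])([#6])[#6] is the SMARTS for a tertiary amine: a trivalent nitrogen with no H, bonded to three carbons.
The molecule carries 3 separate instances of a dimethylamino group (-N(CH3)2) meeting every constraint; each maps to a distinct set of atoms, giving 3 matches.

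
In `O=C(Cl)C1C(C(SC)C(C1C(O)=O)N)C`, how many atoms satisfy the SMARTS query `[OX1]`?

2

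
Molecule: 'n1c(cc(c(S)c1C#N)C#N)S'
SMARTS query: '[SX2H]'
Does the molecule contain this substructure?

The pattern [SX2H] describes an aliphatic sulfur with two connections, one being H — a thiol.
The molecule carries a thiol (-SH), whose atoms satisfy every constraint of the query, so the pattern matches.

Yes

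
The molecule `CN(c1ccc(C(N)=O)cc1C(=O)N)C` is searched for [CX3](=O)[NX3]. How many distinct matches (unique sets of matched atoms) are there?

[CX3](=O)[NX3] is the SMARTS for an amide: a carbonyl carbon bonded to a trivalent nitrogen.
The molecule carries 2 separate instances of a primary amide (-C(=O)NH2) meeting every constraint; each maps to a distinct set of atoms, giving 2 matches.

2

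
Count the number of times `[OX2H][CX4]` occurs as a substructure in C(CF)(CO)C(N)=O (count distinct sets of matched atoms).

1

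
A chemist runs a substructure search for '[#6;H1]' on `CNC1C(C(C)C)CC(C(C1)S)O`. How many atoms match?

The query [#6;H1] means: any carbon bearing exactly one hydrogen.
Check the 13 heavy atoms by environment: 2× C (H2) → no; 5× C (H1) → match; 1× O (H1) → no; 3× C (H3) → no; 1× S (H1) → no; 1× N (H1) → no.
That gives 5 matching atoms.

5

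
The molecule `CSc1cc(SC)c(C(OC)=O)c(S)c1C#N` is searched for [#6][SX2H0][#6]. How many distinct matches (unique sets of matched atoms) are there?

2

[#6][SX2H0][#6] is the SMARTS for a thioether: an aliphatic sulfur bridging two carbons with no H on the sulfur.
The molecule carries 2 separate instances of a methylthio ether (-SCH3) meeting every constraint; each maps to a distinct set of atoms, giving 2 matches.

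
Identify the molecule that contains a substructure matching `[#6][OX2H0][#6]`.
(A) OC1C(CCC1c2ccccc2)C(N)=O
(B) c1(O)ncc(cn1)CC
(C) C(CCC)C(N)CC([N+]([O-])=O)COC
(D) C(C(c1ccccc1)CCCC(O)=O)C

[#6][OX2H0][#6] describes an aliphatic oxygen bridging two carbons with no H on the oxygen (an ether).
(A) has a hydroxyl group (-OH) but the oxygen has H1, not H0 bridging two carbons.
(B) has a hydroxyl group (-OH) but the oxygen has H1, not H0 bridging two carbons.
(C) contains a methoxy ether (-OCH3), which satisfies every atom and bond constraint.
(D) has a carboxylic acid group (-C(=O)OH) but the -OH oxygen has H1; the =O is OX1, not OX2.
So the answer is (C).

C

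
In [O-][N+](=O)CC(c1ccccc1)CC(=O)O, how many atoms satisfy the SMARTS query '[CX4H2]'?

2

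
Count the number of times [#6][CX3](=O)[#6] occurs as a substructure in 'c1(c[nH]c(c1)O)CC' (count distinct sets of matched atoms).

0

[#6][CX3](=O)[#6] is the SMARTS for a ketone: a carbonyl carbon (no H) flanked by two carbons.
No fragment in the molecule satisfies every constraint, giving 0 matches.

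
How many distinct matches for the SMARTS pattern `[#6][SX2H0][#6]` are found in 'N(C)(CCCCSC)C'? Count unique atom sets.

1

[#6][SX2H0][#6] is the SMARTS for a thioether: an aliphatic sulfur bridging two carbons with no H on the sulfur.
Exactly one fragment in the molecule meets all constraints, giving 1 match.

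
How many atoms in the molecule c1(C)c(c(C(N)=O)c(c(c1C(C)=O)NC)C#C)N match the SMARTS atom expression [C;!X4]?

4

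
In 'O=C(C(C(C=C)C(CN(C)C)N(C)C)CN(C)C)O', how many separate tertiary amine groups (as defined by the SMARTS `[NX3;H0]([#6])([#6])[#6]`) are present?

3

[NX3;H0]([#6])([#6])[#6] is the SMARTS for a tertiary amine: a trivalent nitrogen with no H, bonded to three carbons.
The molecule carries 3 separate instances of a dimethylamino group (-N(CH3)2) meeting every constraint; each maps to a distinct set of atoms, giving 3 matches.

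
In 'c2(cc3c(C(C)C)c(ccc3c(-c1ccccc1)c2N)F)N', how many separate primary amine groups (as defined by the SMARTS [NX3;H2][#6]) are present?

2

[NX3;H2][#6] is the SMARTS for a primary amine: a trivalent nitrogen with two H attached to carbon.
The molecule carries 2 separate instances of a primary amino group (-NH2) meeting every constraint; each maps to a distinct set of atoms, giving 2 matches.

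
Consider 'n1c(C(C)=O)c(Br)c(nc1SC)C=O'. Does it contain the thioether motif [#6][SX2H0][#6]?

Yes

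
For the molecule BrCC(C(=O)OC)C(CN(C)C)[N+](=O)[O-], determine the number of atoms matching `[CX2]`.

The query [CX2] means: C with X2: aliphatic carbon with exactly 2 total connections.
Check the 15 heavy atoms by environment: 7× C (X4) → no; 1× C (X3) → no; 2× O (X1) → no; 1× O (X2) → no; 1× Br (X1) → no; 1× N (charge +1, X3) → no; 1× O (charge -1, X1) → no; 1× N (X3) → no.
No environment satisfies the query, so 0 matching atoms.

0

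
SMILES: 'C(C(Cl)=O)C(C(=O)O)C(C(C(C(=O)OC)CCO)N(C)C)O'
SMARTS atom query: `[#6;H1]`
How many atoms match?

4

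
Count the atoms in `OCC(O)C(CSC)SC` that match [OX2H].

2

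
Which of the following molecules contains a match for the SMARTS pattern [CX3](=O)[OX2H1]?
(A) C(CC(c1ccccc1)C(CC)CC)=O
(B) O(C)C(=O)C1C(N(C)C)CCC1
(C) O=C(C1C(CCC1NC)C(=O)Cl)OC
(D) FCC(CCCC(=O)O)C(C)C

D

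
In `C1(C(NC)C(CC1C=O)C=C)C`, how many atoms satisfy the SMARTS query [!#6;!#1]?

2

The query [!#6;!#1] means: not carbon and not hydrogen — any heteroatom.
Check the 12 heavy atoms by environment: 10× C → no; 1× N → match; 1× O → match.
Summing the matching environments: 1 + 1 = 2 matching atoms.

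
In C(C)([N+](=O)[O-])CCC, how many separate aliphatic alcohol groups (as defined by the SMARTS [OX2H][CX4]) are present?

[OX2H][CX4] is the SMARTS for an aliphatic alcohol: a hydroxyl oxygen bound to an sp3 (X4) carbon.
No fragment in the molecule satisfies every constraint, giving 0 matches.

0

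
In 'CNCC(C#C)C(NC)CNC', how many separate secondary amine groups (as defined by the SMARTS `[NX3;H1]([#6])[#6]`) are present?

3

[NX3;H1]([#6])[#6] is the SMARTS for a secondary amine: a trivalent nitrogen with one H, bonded to two carbons.
The molecule carries 3 separate instances of an N-methylamino group (-NHCH3) meeting every constraint; each maps to a distinct set of atoms, giving 3 matches.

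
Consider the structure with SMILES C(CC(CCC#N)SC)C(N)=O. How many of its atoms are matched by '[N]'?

2

The query [N] means: uppercase N matches aliphatic (non-aromatic) nitrogen only.
Check the 12 heavy atoms by environment: 8× C → no; 1× O → no; 2× N → match; 1× S → no.
That gives 2 matching atoms.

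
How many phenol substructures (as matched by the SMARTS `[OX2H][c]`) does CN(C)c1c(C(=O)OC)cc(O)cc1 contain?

1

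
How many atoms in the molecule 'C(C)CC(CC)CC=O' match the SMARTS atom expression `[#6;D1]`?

2

The query [#6;D1] means: carbon bonded to exactly one heavy atom.
Check the 9 heavy atoms by environment: 5× C (D2) → no; 1× C (D3) → no; 1× O (D1) → no; 2× C (D1) → match.
That gives 2 matching atoms.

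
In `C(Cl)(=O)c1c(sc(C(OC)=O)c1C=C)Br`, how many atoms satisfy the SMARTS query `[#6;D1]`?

The query [#6;D1] means: carbon bonded to exactly one heavy atom.
Check the 15 heavy atoms by environment: 1× s (aromatic, D2) → no; 4× c (aromatic, D3) → no; 2× C (D3) → no; 2× O (D1) → no; 1× O (D2) → no; 2× C (D1) → match; 1× C (D2) → no; 1× Br (D1) → no; 1× Cl (D1) → no.
That gives 2 matching atoms.

2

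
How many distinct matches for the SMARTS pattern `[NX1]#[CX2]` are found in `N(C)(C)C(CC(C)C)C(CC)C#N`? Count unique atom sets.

1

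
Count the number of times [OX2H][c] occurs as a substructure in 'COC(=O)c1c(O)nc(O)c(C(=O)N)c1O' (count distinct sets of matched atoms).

[OX2H][c] is the SMARTS for a phenol: a hydroxyl oxygen attached to an aromatic carbon.
The molecule carries 3 separate instances of a hydroxyl group (-OH) meeting every constraint; each maps to a distinct set of atoms, giving 3 matches.

3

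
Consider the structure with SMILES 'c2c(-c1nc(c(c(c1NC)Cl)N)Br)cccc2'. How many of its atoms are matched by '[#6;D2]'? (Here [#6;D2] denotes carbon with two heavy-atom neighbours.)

The query [#6;D2] means: any carbon bonded to exactly two heavy atoms.
Check the 17 heavy atoms by environment: 1× n (aromatic, D2) → no; 6× c (aromatic, D3) → no; 5× c (aromatic, D2) → match; 1× N (D2) → no; 1× C (D1) → no; 1× N (D1) → no; 1× Br (D1) → no; 1× Cl (D1) → no.
That gives 5 matching atoms.

5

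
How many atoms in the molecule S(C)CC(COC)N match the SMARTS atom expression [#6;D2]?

The query [#6;D2] means: any carbon bonded to exactly two heavy atoms.
Check the 8 heavy atoms by environment: 2× C (D2) → match; 1× C (D3) → no; 1× O (D2) → no; 2× C (D1) → no; 1× N (D1) → no; 1× S (D2) → no.
That gives 2 matching atoms.

2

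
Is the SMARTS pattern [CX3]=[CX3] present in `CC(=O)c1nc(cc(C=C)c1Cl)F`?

Yes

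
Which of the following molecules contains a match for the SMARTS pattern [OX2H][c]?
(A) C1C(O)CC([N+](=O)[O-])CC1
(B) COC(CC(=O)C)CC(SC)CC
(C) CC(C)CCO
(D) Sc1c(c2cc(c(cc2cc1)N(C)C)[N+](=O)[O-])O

D

[OX2H][c] describes a hydroxyl oxygen attached to an aromatic carbon (a phenol).
(A) has a hydroxyl group (-OH) but the -OH is on an aliphatic carbon, not an aromatic c.
(B) has a methoxy ether (-OCH3) but the oxygen has H0, not H1.
(C) has a hydroxyl group (-OH) but the -OH is on an aliphatic carbon, not an aromatic c.
(D) contains a hydroxyl group (-OH), which satisfies every atom and bond constraint.
So the answer is (D).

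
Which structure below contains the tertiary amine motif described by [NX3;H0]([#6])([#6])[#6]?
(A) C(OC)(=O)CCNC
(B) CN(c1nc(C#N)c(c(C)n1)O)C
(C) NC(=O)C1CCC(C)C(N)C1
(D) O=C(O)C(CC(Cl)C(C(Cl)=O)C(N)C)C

B

[NX3;H0]([#6])([#6])[#6] describes a trivalent nitrogen with no H, bonded to three carbons (a tertiary amine).
(A) has an N-methylamino group (-NHCH3) but the nitrogen still has one H (H1), not H0.
(B) contains a dimethylamino group (-N(CH3)2), which satisfies every atom and bond constraint.
(C) has a primary amino group (-NH2) but the nitrogen has H2, not H0 with three carbons.
(D) has a primary amino group (-NH2) but the nitrogen has H2, not H0 with three carbons.
So the answer is (B).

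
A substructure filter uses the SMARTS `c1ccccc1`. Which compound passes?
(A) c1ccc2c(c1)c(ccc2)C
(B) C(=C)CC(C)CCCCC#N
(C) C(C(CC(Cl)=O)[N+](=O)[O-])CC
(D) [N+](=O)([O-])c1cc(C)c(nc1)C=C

A

c1ccccc1 describes six aromatic carbons in a ring (a benzene ring).
(A) contains the required atom environment, so the pattern matches.
(B) has a methyl group (-CH3) but no six-membered all-carbon aromatic ring is present.
(C) has a methyl group (-CH3) but no six-membered all-carbon aromatic ring is present.
(D) has a methyl group (-CH3) but no six-membered all-carbon aromatic ring is present.
So the answer is (A).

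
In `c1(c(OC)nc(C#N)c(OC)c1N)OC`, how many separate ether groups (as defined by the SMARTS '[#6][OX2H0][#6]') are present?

3

[#6][OX2H0][#6] is the SMARTS for an ether: an aliphatic oxygen bridging two carbons with no H on the oxygen.
The molecule carries 3 separate instances of a methoxy ether (-OCH3) meeting every constraint; each maps to a distinct set of atoms, giving 3 matches.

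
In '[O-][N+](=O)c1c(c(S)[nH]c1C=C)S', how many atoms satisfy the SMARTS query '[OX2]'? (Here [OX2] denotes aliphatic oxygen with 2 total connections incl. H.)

0

The query [OX2] means: aliphatic oxygen with two total connections — ether, hydroxyl, or ester single-bond O.
Check the 12 heavy atoms by environment: 1× n (aromatic, X3) → no; 4× c (aromatic, X3) → no; 1× N (charge +1, X3) → no; 1× O (charge -1, X1) → no; 1× O (X1) → no; 2× C (X3) → no; 2× S (X2) → no.
No environment satisfies the query, so 0 matching atoms.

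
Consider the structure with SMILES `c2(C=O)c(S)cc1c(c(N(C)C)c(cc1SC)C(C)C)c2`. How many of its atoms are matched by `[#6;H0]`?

7

The query [#6;H0] means: any carbon with no attached hydrogen.
Check the 21 heavy atoms by environment: 7× c (aromatic, H0) → match; 3× c (aromatic, H1) → no; 2× C (H1) → no; 1× O (H0) → no; 5× C (H3) → no; 1× S (H0) → no; 1× S (H1) → no; 1× N (H0) → no.
That gives 7 matching atoms.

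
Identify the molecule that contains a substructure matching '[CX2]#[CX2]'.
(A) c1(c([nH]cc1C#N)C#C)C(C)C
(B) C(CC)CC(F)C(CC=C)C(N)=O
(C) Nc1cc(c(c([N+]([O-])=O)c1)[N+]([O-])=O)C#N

A

[CX2]#[CX2] describes a carbon-carbon triple bond (an alkyne).
(A) contains an ethynyl group (-C#CH), which satisfies every atom and bond constraint.
(B) has a vinyl group (-CH=CH2) but the C=C is a double bond; both carbons are CX3, not CX2.
(C) has a nitrile (-C#N) but the triple bond is C#N, not C#C.
So the answer is (A).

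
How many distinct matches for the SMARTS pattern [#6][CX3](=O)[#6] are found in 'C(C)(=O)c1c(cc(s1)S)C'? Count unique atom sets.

1

[#6][CX3](=O)[#6] is the SMARTS for a ketone: a carbonyl carbon (no H) flanked by two carbons.
Exactly one fragment in the molecule meets all constraints, giving 1 match.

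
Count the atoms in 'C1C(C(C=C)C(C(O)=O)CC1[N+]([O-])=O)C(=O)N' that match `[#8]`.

5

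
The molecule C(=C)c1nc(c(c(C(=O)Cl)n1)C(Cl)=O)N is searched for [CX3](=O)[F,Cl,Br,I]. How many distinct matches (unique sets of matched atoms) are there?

[CX3](=O)[F,Cl,Br,I] is the SMARTS for an acyl halide: a carbonyl carbon bonded to a halogen.
The molecule carries 2 separate instances of an acyl chloride (-C(=O)Cl) meeting every constraint; each maps to a distinct set of atoms, giving 2 matches.

2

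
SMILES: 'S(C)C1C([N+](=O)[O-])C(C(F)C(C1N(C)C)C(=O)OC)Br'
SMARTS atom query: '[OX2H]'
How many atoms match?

Check the 20 heavy atoms by environment: 6× C (H1, X4) → no; 1× N (H0, X3) → no; 4× C (H3, X4) → no; 1× S (H0, X2) → no; 1× Br (H0, X1) → no; 1× F (H0, X1) → no; 1× C (H0, X3) → no; 2× O (H0, X1) → no; 1× O (H0, X2) → no; 1× N (charge +1, H0, X3) → no; 1× O (charge -1, H0, X1) → no.
No environment satisfies the query, so 0 matching atoms.

0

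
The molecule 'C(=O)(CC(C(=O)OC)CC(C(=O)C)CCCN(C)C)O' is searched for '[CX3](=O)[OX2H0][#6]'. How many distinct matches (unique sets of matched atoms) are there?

1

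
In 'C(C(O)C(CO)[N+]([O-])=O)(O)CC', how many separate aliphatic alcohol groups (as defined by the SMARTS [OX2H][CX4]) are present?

[OX2H][CX4] is the SMARTS for an aliphatic alcohol: a hydroxyl oxygen bound to an sp3 (X4) carbon.
The molecule carries 3 separate instances of a hydroxyl group (-OH) meeting every constraint; each maps to a distinct set of atoms, giving 3 matches.

3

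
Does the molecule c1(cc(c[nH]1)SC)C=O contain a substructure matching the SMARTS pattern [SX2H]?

No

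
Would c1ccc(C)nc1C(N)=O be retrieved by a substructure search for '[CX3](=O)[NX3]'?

Yes

The pattern [CX3](=O)[NX3] describes a carbonyl carbon bonded to a trivalent nitrogen — an amide.
The molecule carries a primary amide (-C(=O)NH2), whose atoms satisfy every constraint of the query, so the pattern matches.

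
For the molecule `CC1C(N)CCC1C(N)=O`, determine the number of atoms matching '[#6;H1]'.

Check the 10 heavy atoms by environment: 3× C (H1) → match; 2× C (H2) → no; 2× N (H2) → no; 1× C (H3) → no; 1× C (H0) → no; 1× O (H0) → no.
That gives 3 matching atoms.

3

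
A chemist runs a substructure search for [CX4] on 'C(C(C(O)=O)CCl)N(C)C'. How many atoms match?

5

The query [CX4] means: C with X4: aliphatic carbon with exactly 4 total connections (bonds + H).
Check the 10 heavy atoms by environment: 5× C (X4) → match; 1× N (X3) → no; 1× C (X3) → no; 1× O (X1) → no; 1× O (X2) → no; 1× Cl (X1) → no.
That gives 5 matching atoms.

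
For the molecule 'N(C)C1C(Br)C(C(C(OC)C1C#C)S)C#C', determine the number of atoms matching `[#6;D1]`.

4

Check the 16 heavy atoms by environment: 6× C (D3) → no; 1× Br (D1) → no; 2× C (D2) → no; 4× C (D1) → match; 1× O (D2) → no; 1× N (D2) → no; 1× S (D1) → no.
That gives 4 matching atoms.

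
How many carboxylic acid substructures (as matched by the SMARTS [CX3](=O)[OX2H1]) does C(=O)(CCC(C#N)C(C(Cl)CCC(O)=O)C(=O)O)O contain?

3

[CX3](=O)[OX2H1] is the SMARTS for a carboxylic acid: an sp2 carbon double-bonded to O and single-bonded to an -OH oxygen.
The molecule carries 3 separate instances of a carboxylic acid group (-C(=O)OH) meeting every constraint; each maps to a distinct set of atoms, giving 3 matches.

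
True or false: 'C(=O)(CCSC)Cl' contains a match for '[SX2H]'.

False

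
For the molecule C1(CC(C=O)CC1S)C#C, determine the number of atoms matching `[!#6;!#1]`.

2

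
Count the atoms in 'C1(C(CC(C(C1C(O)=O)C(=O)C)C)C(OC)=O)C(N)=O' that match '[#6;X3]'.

4

The query [#6;X3] means: any carbon (aromatic or not) with three total connections.
Check the 20 heavy atoms by environment: 9× C (X4) → no; 4× C (X3) → match; 4× O (X1) → no; 1× N (X3) → no; 2× O (X2) → no.
That gives 4 matching atoms.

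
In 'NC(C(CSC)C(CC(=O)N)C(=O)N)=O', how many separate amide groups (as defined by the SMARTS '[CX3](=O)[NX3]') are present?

[CX3](=O)[NX3] is the SMARTS for an amide: a carbonyl carbon bonded to a trivalent nitrogen.
The molecule carries 3 separate instances of a primary amide (-C(=O)NH2) meeting every constraint; each maps to a distinct set of atoms, giving 3 matches.

3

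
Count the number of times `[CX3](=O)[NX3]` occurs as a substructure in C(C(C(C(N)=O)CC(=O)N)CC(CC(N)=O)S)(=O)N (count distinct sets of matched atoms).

[CX3](=O)[NX3] is the SMARTS for an amide: a carbonyl carbon bonded to a trivalent nitrogen.
The molecule carries 4 separate instances of a primary amide (-C(=O)NH2) meeting every constraint; each maps to a distinct set of atoms, giving 4 matches.

4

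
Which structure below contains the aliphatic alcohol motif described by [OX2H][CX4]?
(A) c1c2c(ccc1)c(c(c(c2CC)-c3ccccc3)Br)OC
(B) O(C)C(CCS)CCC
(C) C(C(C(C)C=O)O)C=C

C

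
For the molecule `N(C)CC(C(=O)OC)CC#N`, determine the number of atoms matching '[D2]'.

5

The query [D2] means: atom with exactly two heavy-atom neighbours.
Check the 11 heavy atoms by environment: 3× C (D2) → match; 2× C (D3) → no; 1× N (D2) → match; 2× C (D1) → no; 1× N (D1) → no; 1× O (D1) → no; 1× O (D2) → match.
Summing the matching environments: 3 + 1 + 1 = 5 matching atoms.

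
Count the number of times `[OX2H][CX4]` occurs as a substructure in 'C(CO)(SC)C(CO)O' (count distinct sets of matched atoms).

3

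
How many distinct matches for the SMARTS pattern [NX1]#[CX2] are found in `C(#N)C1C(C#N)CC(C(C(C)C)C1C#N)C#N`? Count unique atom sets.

4

[NX1]#[CX2] is the SMARTS for a nitrile: a nitrogen triple-bonded to a two-connected carbon.
The molecule carries 4 separate instances of a nitrile (-C#N) meeting every constraint; each maps to a distinct set of atoms, giving 4 matches.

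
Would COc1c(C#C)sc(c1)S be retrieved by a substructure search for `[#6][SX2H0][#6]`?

No

The pattern [#6][SX2H0][#6] describes an aliphatic sulfur bridging two carbons with no H on the sulfur — a thioether.
The closest candidate here is a thiol (-SH), but the sulfur has H1, not H0 bridging two carbons. No other fragment satisfies the full query, so there is no match.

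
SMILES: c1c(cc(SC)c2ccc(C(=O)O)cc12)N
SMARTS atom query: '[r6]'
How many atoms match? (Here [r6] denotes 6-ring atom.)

The query [r6] means: r6 matches atoms in a six-membered ring.
Check the 16 heavy atoms by environment: 10× c (aromatic, in 6-ring) → match; 2× C (acyclic) → no; 2× O (acyclic) → no; 1× N (acyclic) → no; 1× S (acyclic) → no.
That gives 10 matching atoms.

10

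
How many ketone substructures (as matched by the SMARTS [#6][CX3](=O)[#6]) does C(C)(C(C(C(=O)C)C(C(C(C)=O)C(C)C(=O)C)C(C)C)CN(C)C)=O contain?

4

[#6][CX3](=O)[#6] is the SMARTS for a ketone: a carbonyl carbon (no H) flanked by two carbons.
The molecule carries 4 separate instances of an acetyl/ketone group (-C(=O)CH3) meeting every constraint; each maps to a distinct set of atoms, giving 4 matches.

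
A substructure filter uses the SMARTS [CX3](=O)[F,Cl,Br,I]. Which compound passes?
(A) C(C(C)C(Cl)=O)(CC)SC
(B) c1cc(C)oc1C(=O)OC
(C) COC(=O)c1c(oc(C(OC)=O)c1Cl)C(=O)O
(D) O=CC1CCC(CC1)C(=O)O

A

[CX3](=O)[F,Cl,Br,I] describes a carbonyl carbon bonded to a halogen (an acyl halide).
(A) contains an acyl chloride (-C(=O)Cl), which satisfies every atom and bond constraint.
(B) has a methyl-ester group (-C(=O)OCH3) but the carbonyl is bonded to -O-C, not to a halogen.
(C) has a methyl-ester group (-C(=O)OCH3) but the carbonyl is bonded to -O-C, not to a halogen.
(D) has a carboxylic acid group (-C(=O)OH) but the carbonyl is bonded to -OH, not to a halogen.
So the answer is (A).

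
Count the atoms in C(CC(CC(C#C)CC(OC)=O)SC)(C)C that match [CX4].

10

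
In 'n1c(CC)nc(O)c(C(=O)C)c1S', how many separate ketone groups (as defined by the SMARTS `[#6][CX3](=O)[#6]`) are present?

1

[#6][CX3](=O)[#6] is the SMARTS for a ketone: a carbonyl carbon (no H) flanked by two carbons.
Exactly one fragment in the molecule meets all constraints, giving 1 match.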